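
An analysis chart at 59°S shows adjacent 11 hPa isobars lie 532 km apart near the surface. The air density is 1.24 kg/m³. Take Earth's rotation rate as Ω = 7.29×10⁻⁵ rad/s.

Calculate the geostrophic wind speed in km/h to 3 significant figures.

Coriolis parameter at 59°S:
f = 2Ω sin φ = 2 × 7.29×10⁻⁵ × sin 59° = 1.25×10⁻⁴ s⁻¹
Pressure gradient: |∂P/∂n| = 1100 Pa / 532000 m = 2.07×10⁻³ Pa/m
Geostrophic balance (pressure-gradient force = Coriolis force):
V_g = (1/(fρ)) |∂P/∂n| = 2.07×10⁻³ / (1.25×10⁻⁴ × 1.24) = 13.3 m/s
Converting: 13.3 m/s × 3.6 = 48.0 km/h

48.0 km/h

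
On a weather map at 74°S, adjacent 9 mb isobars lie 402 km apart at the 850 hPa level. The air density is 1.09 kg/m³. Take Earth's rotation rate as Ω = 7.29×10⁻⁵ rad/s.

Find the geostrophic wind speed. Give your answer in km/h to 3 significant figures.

52.8 km/h

Coriolis parameter at 74°S:
f = 2Ω sin φ = 2 × 7.29×10⁻⁵ × sin 74° = 1.40×10⁻⁴ s⁻¹
Pressure gradient: |∂P/∂n| = 900 Pa / 402000 m = 2.24×10⁻³ Pa/m
Geostrophic balance (pressure-gradient force = Coriolis force):
V_g = (1/(fρ)) |∂P/∂n| = 2.24×10⁻³ / (1.40×10⁻⁴ × 1.09) = 14.7 m/s
Converting: 14.7 m/s × 3.6 = 52.8 km/h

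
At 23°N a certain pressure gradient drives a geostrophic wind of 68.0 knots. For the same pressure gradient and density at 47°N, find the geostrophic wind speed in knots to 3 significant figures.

36.3 knots

With the same pressure gradient and density, V_g ∝ 1/f ∝ 1/sin φ.
V₂ = V₁ · sin φ₁ / sin φ₂ = 68.0 × sin 23° / sin 47°
V₂ = 68.0 × 0.3907/0.7314 = 36.3 knots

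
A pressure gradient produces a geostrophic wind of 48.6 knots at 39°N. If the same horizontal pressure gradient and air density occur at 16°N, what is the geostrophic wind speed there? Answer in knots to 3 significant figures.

With the same pressure gradient and density, V_g ∝ 1/f ∝ 1/sin φ.
V₂ = V₁ · sin φ₁ / sin φ₂ = 48.6 × sin 39° / sin 16°
V₂ = 48.6 × 0.6293/0.2756 = 111 knots

111 knots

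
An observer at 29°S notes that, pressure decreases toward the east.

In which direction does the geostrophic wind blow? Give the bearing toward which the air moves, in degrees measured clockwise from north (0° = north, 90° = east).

The pressure-gradient force points toward the east (bearing 090°).
Geostrophic balance: in the Southern Hemisphere the Coriolis force deflects motion to the left, so the geostrophic wind blows 90° to the left of the pressure-gradient force (low pressure on the right).
Rotating 090° by 90° counterclockwise gives 000° — the wind blows toward the north.

000°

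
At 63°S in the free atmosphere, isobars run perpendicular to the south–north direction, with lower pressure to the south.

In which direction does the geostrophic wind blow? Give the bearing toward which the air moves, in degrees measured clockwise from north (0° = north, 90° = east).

The pressure-gradient force points toward the south (bearing 180°).
Geostrophic balance: in the Southern Hemisphere the Coriolis force deflects motion to the left, so the geostrophic wind blows 90° to the left of the pressure-gradient force (low pressure on the right).
Rotating 180° by 90° counterclockwise gives 090° — the wind blows toward the east.

090°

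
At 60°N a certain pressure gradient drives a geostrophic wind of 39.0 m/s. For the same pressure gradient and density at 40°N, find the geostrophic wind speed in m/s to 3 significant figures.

52.5 m/s

With the same pressure gradient and density, V_g ∝ 1/f ∝ 1/sin φ.
V₂ = V₁ · sin φ₁ / sin φ₂ = 39.0 × sin 60° / sin 40°
V₂ = 39.0 × 0.8660/0.6428 = 52.5 m/s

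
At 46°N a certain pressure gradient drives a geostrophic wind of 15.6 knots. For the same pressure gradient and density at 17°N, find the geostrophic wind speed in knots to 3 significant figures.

With the same pressure gradient and density, V_g ∝ 1/f ∝ 1/sin φ.
V₂ = V₁ · sin φ₁ / sin φ₂ = 15.6 × sin 46° / sin 17°
V₂ = 15.6 × 0.7193/0.2924 = 38.4 knots

38.4 knots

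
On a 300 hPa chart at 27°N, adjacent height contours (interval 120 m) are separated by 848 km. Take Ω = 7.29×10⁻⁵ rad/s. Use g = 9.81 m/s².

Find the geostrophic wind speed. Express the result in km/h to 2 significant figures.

76 km/h

Coriolis parameter at 27°N:
f = 2Ω sin φ = 2 × 7.29×10⁻⁵ × sin 27° = 6.62×10⁻⁵ s⁻¹
Height gradient: |∂Z/∂n| = 120 m / 848000 m = 1.42×10⁻⁴
On a pressure surface, geostrophic balance gives V_g = (g/f)|∂Z/∂n|:
V_g = 9.81 × 1.42×10⁻⁴ / 6.62×10⁻⁵ = 21.0 m/s
Converting: 21.0 m/s × 3.6 = 76 km/h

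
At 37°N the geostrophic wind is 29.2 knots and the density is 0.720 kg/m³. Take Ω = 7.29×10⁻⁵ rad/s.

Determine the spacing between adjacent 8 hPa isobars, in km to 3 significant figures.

843 km

Coriolis parameter at 37°N:
f = 2Ω sin φ = 2 × 7.29×10⁻⁵ × sin 37° = 8.77×10⁻⁵ s⁻¹
Wind speed in SI: 29.2 knots = 15.0 m/s
Geostrophic balance rearranged: |∂P/∂n| = f ρ V_g
|∂P/∂n| = 8.77×10⁻⁵ × 0.720 × 15.0 = 9.49×10⁻⁴ Pa/m
Isobar spacing: Δn = ΔP/|∂P/∂n| = 800 Pa / 9.49×10⁻⁴ Pa/m = 842978 m ≈ 843 km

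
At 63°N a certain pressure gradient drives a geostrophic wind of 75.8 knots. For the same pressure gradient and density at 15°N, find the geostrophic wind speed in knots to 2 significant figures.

With the same pressure gradient and density, V_g ∝ 1/f ∝ 1/sin φ.
V₂ = V₁ · sin φ₁ / sin φ₂ = 75.8 × sin 63° / sin 15°
V₂ = 75.8 × 0.8910/0.2588 = 260 knots

260 knots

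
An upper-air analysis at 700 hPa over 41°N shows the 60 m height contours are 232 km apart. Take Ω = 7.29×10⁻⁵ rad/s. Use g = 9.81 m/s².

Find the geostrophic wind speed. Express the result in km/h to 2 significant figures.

95 km/h

Coriolis parameter at 41°N:
f = 2Ω sin φ = 2 × 7.29×10⁻⁵ × sin 41° = 9.57×10⁻⁵ s⁻¹
Height gradient: |∂Z/∂n| = 60 m / 232000 m = 2.59×10⁻⁴
On a pressure surface, geostrophic balance gives V_g = (g/f)|∂Z/∂n|:
V_g = 9.81 × 2.59×10⁻⁴ / 9.57×10⁻⁵ = 26.5 m/s
Converting: 26.5 m/s × 3.6 = 95 km/h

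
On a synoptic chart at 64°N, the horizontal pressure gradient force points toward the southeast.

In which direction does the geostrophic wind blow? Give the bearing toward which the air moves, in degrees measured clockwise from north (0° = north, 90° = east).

The pressure-gradient force points toward the southeast (bearing 135°).
Geostrophic balance: in the Northern Hemisphere the Coriolis force deflects motion to the right, so the geostrophic wind blows 90° to the right of the pressure-gradient force (low pressure on the left).
Rotating 135° by 90° clockwise gives 225° — the wind blows toward the southwest.

225°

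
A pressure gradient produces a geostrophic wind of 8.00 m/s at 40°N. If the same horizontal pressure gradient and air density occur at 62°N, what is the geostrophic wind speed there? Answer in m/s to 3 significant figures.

With the same pressure gradient and density, V_g ∝ 1/f ∝ 1/sin φ.
V₂ = V₁ · sin φ₁ / sin φ₂ = 8.00 × sin 40° / sin 62°
V₂ = 8.00 × 0.6428/0.8829 = 5.82 m/s

5.82 m/s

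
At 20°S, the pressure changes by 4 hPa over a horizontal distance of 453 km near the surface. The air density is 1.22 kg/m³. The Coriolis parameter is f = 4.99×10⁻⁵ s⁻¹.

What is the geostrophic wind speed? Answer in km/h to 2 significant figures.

52 km/h

Pressure gradient: |∂P/∂n| = 400 Pa / 453000 m = 8.83×10⁻⁴ Pa/m
Geostrophic balance (pressure-gradient force = Coriolis force):
V_g = (1/(fρ)) |∂P/∂n| = 8.83×10⁻⁴ / (4.99×10⁻⁵ × 1.22) = 14.5 m/s
Converting: 14.5 m/s × 3.6 = 52 km/h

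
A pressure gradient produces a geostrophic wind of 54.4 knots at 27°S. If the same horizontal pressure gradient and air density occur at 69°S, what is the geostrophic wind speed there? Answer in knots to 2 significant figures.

26 knots

With the same pressure gradient and density, V_g ∝ 1/f ∝ 1/sin φ.
V₂ = V₁ · sin φ₁ / sin φ₂ = 54.4 × sin 27° / sin 69°
V₂ = 54.4 × 0.4540/0.9336 = 26 knots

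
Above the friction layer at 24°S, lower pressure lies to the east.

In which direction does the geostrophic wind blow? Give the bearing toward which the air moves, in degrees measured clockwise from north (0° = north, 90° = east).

000°

The pressure-gradient force points toward the east (bearing 090°).
Geostrophic balance: in the Southern Hemisphere the Coriolis force deflects motion to the left, so the geostrophic wind blows 90° to the left of the pressure-gradient force (low pressure on the right).
Rotating 090° by 90° counterclockwise gives 000° — the wind blows toward the north.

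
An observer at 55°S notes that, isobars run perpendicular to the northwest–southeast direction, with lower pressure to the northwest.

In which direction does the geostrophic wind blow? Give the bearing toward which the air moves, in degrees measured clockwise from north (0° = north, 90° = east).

The pressure-gradient force points toward the northwest (bearing 315°).
Geostrophic balance: in the Southern Hemisphere the Coriolis force deflects motion to the left, so the geostrophic wind blows 90° to the left of the pressure-gradient force (low pressure on the right).
Rotating 315° by 90° counterclockwise gives 225° — the wind blows toward the southwest.

225°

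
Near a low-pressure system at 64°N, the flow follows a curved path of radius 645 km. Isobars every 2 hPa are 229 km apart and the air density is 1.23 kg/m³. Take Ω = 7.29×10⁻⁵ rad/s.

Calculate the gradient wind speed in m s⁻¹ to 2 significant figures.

Coriolis parameter at 64°N:
f = 2Ω sin φ = 2 × 7.29×10⁻⁵ × sin 64° = 1.31×10⁻⁴ s⁻¹
Pressure gradient: |∂P/∂n| = 200 Pa / 229000 m = 8.73×10⁻⁴ Pa/m
Geostrophic speed: V_g = |∂P/∂n|/(fρ) = 8.73×10⁻⁴/(1.31×10⁻⁴ × 1.23) = 5.42 m/s
Around a low, centrifugal force acts outward with Coriolis, so pressure-gradient force balances both:
(1/ρ)|∂P/∂n| = fV + V²/R  →  V² + fR·V − fR·V_g = 0
With fR = 1.31×10⁻⁴ × 645×10³ m = 84.5 m/s:
V = [−fR + √((fR)² + 4 fR V_g)]/2 = [−84.5 + √(84.5² + 4×84.5×5.42)]/2 = 5.11 m/s
Subgeostrophic (V < V_g = 5.42 m/s), as expected around a low.

5.1 m s⁻¹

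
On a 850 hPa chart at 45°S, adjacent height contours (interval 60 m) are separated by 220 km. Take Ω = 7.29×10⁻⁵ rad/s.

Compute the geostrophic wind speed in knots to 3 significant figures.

Coriolis parameter at 45°S:
f = 2Ω sin φ = 2 × 7.29×10⁻⁵ × sin 45° = 1.03×10⁻⁴ s⁻¹
Height gradient: |∂Z/∂n| = 60 m / 220000 m = 2.73×10⁻⁴
On a pressure surface, geostrophic balance gives V_g = (g/f)|∂Z/∂n|:
V_g = 9.81 × 2.73×10⁻⁴ / 1.03×10⁻⁴ = 26.0 m/s
Converting: 26.0 m/s × 1.944 = 50.4 knots

50.4 knots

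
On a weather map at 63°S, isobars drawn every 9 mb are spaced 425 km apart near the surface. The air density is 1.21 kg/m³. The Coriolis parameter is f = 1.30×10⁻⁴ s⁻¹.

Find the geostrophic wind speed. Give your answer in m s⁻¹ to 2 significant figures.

Pressure gradient: |∂P/∂n| = 900 Pa / 425000 m = 2.12×10⁻³ Pa/m
Geostrophic balance (pressure-gradient force = Coriolis force):
V_g = (1/(fρ)) |∂P/∂n| = 2.12×10⁻³ / (1.30×10⁻⁴ × 1.21) = 13.5 m/s

13 m s⁻¹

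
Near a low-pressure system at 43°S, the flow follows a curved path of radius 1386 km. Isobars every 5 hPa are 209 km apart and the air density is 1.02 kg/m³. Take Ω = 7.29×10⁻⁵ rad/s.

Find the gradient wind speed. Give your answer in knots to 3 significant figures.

39.9 knots

Coriolis parameter at 43°S:
f = 2Ω sin φ = 2 × 7.29×10⁻⁵ × sin 43° = 9.94×10⁻⁵ s⁻¹
Pressure gradient: |∂P/∂n| = 500 Pa / 209000 m = 2.39×10⁻³ Pa/m
Geostrophic speed: V_g = |∂P/∂n|/(fρ) = 2.39×10⁻³/(9.94×10⁻⁵ × 1.02) = 23.6 m/s
Around a low, centrifugal force acts outward with Coriolis, so pressure-gradient force balances both:
(1/ρ)|∂P/∂n| = fV + V²/R  →  V² + fR·V − fR·V_g = 0
With fR = 9.94×10⁻⁵ × 1386×10³ m = 138 m/s:
V = [−fR + √((fR)² + 4 fR V_g)]/2 = [−138 + √(138² + 4×138×23.6)]/2 = 20.5 m/s
Subgeostrophic (V < V_g = 23.6 m/s), as expected around a low.
Converting: 20.5 m/s × 1.944 = 39.9 knots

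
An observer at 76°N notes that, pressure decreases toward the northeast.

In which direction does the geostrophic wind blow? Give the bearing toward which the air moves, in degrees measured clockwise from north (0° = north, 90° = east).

The pressure-gradient force points toward the northeast (bearing 045°).
Geostrophic balance: in the Northern Hemisphere the Coriolis force deflects motion to the right, so the geostrophic wind blows 90° to the right of the pressure-gradient force (low pressure on the left).
Rotating 045° by 90° clockwise gives 135° — the wind blows toward the southeast.

135°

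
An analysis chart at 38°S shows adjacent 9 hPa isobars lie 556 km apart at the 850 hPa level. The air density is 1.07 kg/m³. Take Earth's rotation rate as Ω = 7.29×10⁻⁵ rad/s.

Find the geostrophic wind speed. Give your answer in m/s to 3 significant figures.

16.9 m/s

Coriolis parameter at 38°S:
f = 2Ω sin φ = 2 × 7.29×10⁻⁵ × sin 38° = 8.98×10⁻⁵ s⁻¹
Pressure gradient: |∂P/∂n| = 900 Pa / 556000 m = 1.62×10⁻³ Pa/m
Geostrophic balance (pressure-gradient force = Coriolis force):
V_g = (1/(fρ)) |∂P/∂n| = 1.62×10⁻³ / (8.98×10⁻⁵ × 1.07) = 16.9 m/s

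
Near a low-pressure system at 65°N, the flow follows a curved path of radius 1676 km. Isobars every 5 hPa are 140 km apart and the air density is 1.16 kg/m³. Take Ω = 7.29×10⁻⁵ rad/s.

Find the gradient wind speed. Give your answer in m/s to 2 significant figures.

21 m/s

Coriolis parameter at 65°N:
f = 2Ω sin φ = 2 × 7.29×10⁻⁵ × sin 65° = 1.32×10⁻⁴ s⁻¹
Pressure gradient: |∂P/∂n| = 500 Pa / 140000 m = 3.57×10⁻³ Pa/m
Geostrophic speed: V_g = |∂P/∂n|/(fρ) = 3.57×10⁻³/(1.32×10⁻⁴ × 1.16) = 23.3 m/s
Around a low, centrifugal force acts outward with Coriolis, so pressure-gradient force balances both:
(1/ρ)|∂P/∂n| = fV + V²/R  →  V² + fR·V − fR·V_g = 0
With fR = 1.32×10⁻⁴ × 1676×10³ m = 221 m/s:
V = [−fR + √((fR)² + 4 fR V_g)]/2 = [−221 + √(221² + 4×221×23.3)]/2 = 21.3 m/s
Subgeostrophic (V < V_g = 23.3 m/s), as expected around a low.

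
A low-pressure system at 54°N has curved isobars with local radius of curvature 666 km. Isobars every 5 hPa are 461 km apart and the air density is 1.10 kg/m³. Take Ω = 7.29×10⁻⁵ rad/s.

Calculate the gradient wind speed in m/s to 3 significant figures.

7.62 m/s

Coriolis parameter at 54°N:
f = 2Ω sin φ = 2 × 7.29×10⁻⁵ × sin 54° = 1.18×10⁻⁴ s⁻¹
Pressure gradient: |∂P/∂n| = 500 Pa / 461000 m = 1.08×10⁻³ Pa/m
Geostrophic speed: V_g = |∂P/∂n|/(fρ) = 1.08×10⁻³/(1.18×10⁻⁴ × 1.10) = 8.36 m/s
Around a low, centrifugal force acts outward with Coriolis, so pressure-gradient force balances both:
(1/ρ)|∂P/∂n| = fV + V²/R  →  V² + fR·V − fR·V_g = 0
With fR = 1.18×10⁻⁴ × 666×10³ m = 78.6 m/s:
V = [−fR + √((fR)² + 4 fR V_g)]/2 = [−78.6 + √(78.6² + 4×78.6×8.36)]/2 = 7.62 m/s
Subgeostrophic (V < V_g = 8.36 m/s), as expected around a low.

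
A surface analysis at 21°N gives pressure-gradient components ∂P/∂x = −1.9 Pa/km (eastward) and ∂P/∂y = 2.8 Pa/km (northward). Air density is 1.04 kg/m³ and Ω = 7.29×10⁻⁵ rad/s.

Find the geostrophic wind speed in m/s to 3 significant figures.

62.3 m/s

Coriolis parameter at 21°N:
f = 2Ω sin φ = 2 × 7.29×10⁻⁵ × sin 21° = 5.23×10⁻⁵ s⁻¹
Component geostrophic relations (x east, y north):
u_g = −(1/(fρ)) ∂P/∂y,  v_g = (1/(fρ)) ∂P/∂x
u_g = −(2.8×10⁻³)/(5.23×10⁻⁵ × 1.04) = −51.5 m/s;  v_g = (−1.9×10⁻³)/(5.23×10⁻⁵ × 1.04) = −35.0 m/s
|V_g| = √(u_g² + v_g²) = 62.3 m/s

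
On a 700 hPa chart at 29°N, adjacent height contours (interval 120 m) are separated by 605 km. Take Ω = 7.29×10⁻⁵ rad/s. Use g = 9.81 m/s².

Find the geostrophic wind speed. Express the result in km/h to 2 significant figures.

Coriolis parameter at 29°N:
f = 2Ω sin φ = 2 × 7.29×10⁻⁵ × sin 29° = 7.07×10⁻⁵ s⁻¹
Height gradient: |∂Z/∂n| = 120 m / 605000 m = 1.98×10⁻⁴
On a pressure surface, geostrophic balance gives V_g = (g/f)|∂Z/∂n|:
V_g = 9.81 × 1.98×10⁻⁴ / 7.07×10⁻⁵ = 27.5 m/s
Converting: 27.5 m/s × 3.6 = 99 km/h

99 km/h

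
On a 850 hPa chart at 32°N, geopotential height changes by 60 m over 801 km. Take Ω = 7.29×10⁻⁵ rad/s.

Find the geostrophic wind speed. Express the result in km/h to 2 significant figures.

Coriolis parameter at 32°N:
f = 2Ω sin φ = 2 × 7.29×10⁻⁵ × sin 32° = 7.73×10⁻⁵ s⁻¹
Height gradient: |∂Z/∂n| = 60 m / 801000 m = 7.49×10⁻⁵
On a pressure surface, geostrophic balance gives V_g = (g/f)|∂Z/∂n|:
V_g = 9.81 × 7.49×10⁻⁵ / 7.73×10⁻⁵ = 9.51 m/s
Converting: 9.51 m/s × 3.6 = 34 km/h

34 km/h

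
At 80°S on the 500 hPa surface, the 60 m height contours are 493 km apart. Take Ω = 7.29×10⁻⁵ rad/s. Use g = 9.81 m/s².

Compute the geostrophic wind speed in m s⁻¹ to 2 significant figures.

8.3 m s⁻¹

Coriolis parameter at 80°S:
f = 2Ω sin φ = 2 × 7.29×10⁻⁵ × sin 80° = 1.44×10⁻⁴ s⁻¹
Height gradient: |∂Z/∂n| = 60 m / 493000 m = 1.22×10⁻⁴
On a pressure surface, geostrophic balance gives V_g = (g/f)|∂Z/∂n|:
V_g = 9.81 × 1.22×10⁻⁴ / 1.44×10⁻⁴ = 8.32 m/s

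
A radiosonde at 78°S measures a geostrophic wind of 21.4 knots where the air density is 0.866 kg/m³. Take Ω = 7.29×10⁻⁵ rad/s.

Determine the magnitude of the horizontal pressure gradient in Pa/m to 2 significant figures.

Coriolis parameter at 78°S:
f = 2Ω sin φ = 2 × 7.29×10⁻⁵ × sin 78° = 1.43×10⁻⁴ s⁻¹
Wind speed in SI: 21.4 knots = 11.0 m/s
Geostrophic balance rearranged: |∂P/∂n| = f ρ V_g
|∂P/∂n| = 1.43×10⁻⁴ × 0.866 × 11.0 = 1.36×10⁻³ Pa/m

1.4×10⁻³ Pa/m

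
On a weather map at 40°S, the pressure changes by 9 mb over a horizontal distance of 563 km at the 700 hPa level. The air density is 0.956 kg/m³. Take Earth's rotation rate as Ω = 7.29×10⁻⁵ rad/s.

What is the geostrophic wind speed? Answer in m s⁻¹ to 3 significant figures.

17.8 m s⁻¹

Coriolis parameter at 40°S:
f = 2Ω sin φ = 2 × 7.29×10⁻⁵ × sin 40° = 9.37×10⁻⁵ s⁻¹
Pressure gradient: |∂P/∂n| = 900 Pa / 563000 m = 1.60×10⁻³ Pa/m
Geostrophic balance (pressure-gradient force = Coriolis force):
V_g = (1/(fρ)) |∂P/∂n| = 1.60×10⁻³ / (9.37×10⁻⁵ × 0.956) = 17.8 m/s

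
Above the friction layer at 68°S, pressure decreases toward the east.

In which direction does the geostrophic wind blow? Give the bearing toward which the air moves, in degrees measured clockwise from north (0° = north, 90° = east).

The pressure-gradient force points toward the east (bearing 090°).
Geostrophic balance: in the Southern Hemisphere the Coriolis force deflects motion to the left, so the geostrophic wind blows 90° to the left of the pressure-gradient force (low pressure on the right).
Rotating 090° by 90° counterclockwise gives 000° — the wind blows toward the north.

000°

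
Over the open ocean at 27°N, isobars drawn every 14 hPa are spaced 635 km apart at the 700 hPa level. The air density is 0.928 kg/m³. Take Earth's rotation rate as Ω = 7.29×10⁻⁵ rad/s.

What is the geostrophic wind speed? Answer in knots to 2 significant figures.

70 knots

Coriolis parameter at 27°N:
f = 2Ω sin φ = 2 × 7.29×10⁻⁵ × sin 27° = 6.62×10⁻⁵ s⁻¹
Pressure gradient: |∂P/∂n| = 1400 Pa / 635000 m = 2.20×10⁻³ Pa/m
Geostrophic balance (pressure-gradient force = Coriolis force):
V_g = (1/(fρ)) |∂P/∂n| = 2.20×10⁻³ / (6.62×10⁻⁵ × 0.928) = 35.9 m/s
Converting: 35.9 m/s × 1.944 = 70 knots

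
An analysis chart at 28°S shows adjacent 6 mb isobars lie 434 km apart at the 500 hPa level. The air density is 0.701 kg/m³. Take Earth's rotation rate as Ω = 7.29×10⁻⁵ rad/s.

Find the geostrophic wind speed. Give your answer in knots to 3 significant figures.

Coriolis parameter at 28°S:
f = 2Ω sin φ = 2 × 7.29×10⁻⁵ × sin 28° = 6.84×10⁻⁵ s⁻¹
Pressure gradient: |∂P/∂n| = 600 Pa / 434000 m = 1.38×10⁻³ Pa/m
Geostrophic balance (pressure-gradient force = Coriolis force):
V_g = (1/(fρ)) |∂P/∂n| = 1.38×10⁻³ / (6.84×10⁻⁵ × 0.701) = 28.8 m/s
Converting: 28.8 m/s × 1.944 = 56.0 knots

56.0 knots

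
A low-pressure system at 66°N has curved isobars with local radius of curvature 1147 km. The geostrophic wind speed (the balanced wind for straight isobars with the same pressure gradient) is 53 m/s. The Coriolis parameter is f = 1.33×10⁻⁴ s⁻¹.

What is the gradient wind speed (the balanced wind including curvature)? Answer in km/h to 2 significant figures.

150 km/h

Around a low, centrifugal force acts outward with Coriolis, so pressure-gradient force balances both:
(1/ρ)|∂P/∂n| = fV + V²/R  →  V² + fR·V − fR·V_g = 0
With fR = 1.33×10⁻⁴ × 1147×10³ m = 153 m/s:
V = [−fR + √((fR)² + 4 fR V_g)]/2 = [−153 + √(153² + 4×153×53)]/2 = 41.6 m/s
Subgeostrophic (V < V_g = 53 m/s), as expected around a low.
Converting: 41.6 m/s × 3.6 = 150 km/h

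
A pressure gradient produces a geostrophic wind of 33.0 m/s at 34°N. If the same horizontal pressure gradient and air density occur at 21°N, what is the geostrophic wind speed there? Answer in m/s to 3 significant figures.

51.5 m/s

With the same pressure gradient and density, V_g ∝ 1/f ∝ 1/sin φ.
V₂ = V₁ · sin φ₁ / sin φ₂ = 33.0 × sin 34° / sin 21°
V₂ = 33.0 × 0.5592/0.3584 = 51.5 m/s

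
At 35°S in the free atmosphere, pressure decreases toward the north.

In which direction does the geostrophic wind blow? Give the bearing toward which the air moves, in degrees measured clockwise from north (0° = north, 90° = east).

270°

The pressure-gradient force points toward the north (bearing 000°).
Geostrophic balance: in the Southern Hemisphere the Coriolis force deflects motion to the left, so the geostrophic wind blows 90° to the left of the pressure-gradient force (low pressure on the right).
Rotating 000° by 90° counterclockwise gives 270° — the wind blows toward the west.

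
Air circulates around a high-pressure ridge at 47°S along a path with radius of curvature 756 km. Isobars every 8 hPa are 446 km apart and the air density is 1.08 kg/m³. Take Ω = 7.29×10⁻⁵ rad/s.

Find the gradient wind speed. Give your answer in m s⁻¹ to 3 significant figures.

Coriolis parameter at 47°S:
f = 2Ω sin φ = 2 × 7.29×10⁻⁵ × sin 47° = 1.07×10⁻⁴ s⁻¹
Pressure gradient: |∂P/∂n| = 800 Pa / 446000 m = 1.79×10⁻³ Pa/m
Geostrophic speed: V_g = |∂P/∂n|/(fρ) = 1.79×10⁻³/(1.07×10⁻⁴ × 1.08) = 15.6 m/s
Around a high, pressure-gradient force acts outward with centrifugal, so Coriolis balances both:
fV = (1/ρ)|∂P/∂n| + V²/R  →  V² − fR·V + fR·V_g = 0
With fR = 1.07×10⁻⁴ × 756×10³ m = 80.6 m/s:
V = [fR − √((fR)² − 4 fR V_g)]/2 = [80.6 − √(80.6² − 4×80.6×15.6)]/2 = 21.1 m/s
Supergeostrophic (V > V_g = 15.6 m/s), as expected around a high.

21.1 m s⁻¹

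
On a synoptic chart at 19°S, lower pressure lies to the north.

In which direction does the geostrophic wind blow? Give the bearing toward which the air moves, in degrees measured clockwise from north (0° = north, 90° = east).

The pressure-gradient force points toward the north (bearing 000°).
Geostrophic balance: in the Southern Hemisphere the Coriolis force deflects motion to the left, so the geostrophic wind blows 90° to the left of the pressure-gradient force (low pressure on the right).
Rotating 000° by 90° counterclockwise gives 270° — the wind blows toward the west.

270°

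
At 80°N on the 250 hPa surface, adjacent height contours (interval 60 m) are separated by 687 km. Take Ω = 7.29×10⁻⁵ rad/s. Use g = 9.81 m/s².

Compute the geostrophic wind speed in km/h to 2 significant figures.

21 km/h

Coriolis parameter at 80°N:
f = 2Ω sin φ = 2 × 7.29×10⁻⁵ × sin 80° = 1.44×10⁻⁴ s⁻¹
Height gradient: |∂Z/∂n| = 60 m / 687000 m = 8.73×10⁻⁵
On a pressure surface, geostrophic balance gives V_g = (g/f)|∂Z/∂n|:
V_g = 9.81 × 8.73×10⁻⁵ / 1.44×10⁻⁴ = 5.97 m/s
Converting: 5.97 m/s × 3.6 = 21 km/h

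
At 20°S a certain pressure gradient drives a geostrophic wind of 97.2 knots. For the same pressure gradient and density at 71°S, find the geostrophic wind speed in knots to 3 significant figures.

35.2 knots

With the same pressure gradient and density, V_g ∝ 1/f ∝ 1/sin φ.
V₂ = V₁ · sin φ₁ / sin φ₂ = 97.2 × sin 20° / sin 71°
V₂ = 97.2 × 0.3420/0.9455 = 35.2 knots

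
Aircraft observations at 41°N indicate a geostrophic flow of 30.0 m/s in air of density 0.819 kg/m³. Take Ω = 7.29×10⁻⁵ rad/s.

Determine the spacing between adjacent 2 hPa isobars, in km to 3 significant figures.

Coriolis parameter at 41°N:
f = 2Ω sin φ = 2 × 7.29×10⁻⁵ × sin 41° = 9.57×10⁻⁵ s⁻¹
Geostrophic balance rearranged: |∂P/∂n| = f ρ V_g
|∂P/∂n| = 9.57×10⁻⁵ × 0.819 × 30.0 = 2.35×10⁻³ Pa/m
Isobar spacing: Δn = ΔP/|∂P/∂n| = 200 Pa / 2.35×10⁻³ Pa/m = 85099 m ≈ 85.1 km

85.1 km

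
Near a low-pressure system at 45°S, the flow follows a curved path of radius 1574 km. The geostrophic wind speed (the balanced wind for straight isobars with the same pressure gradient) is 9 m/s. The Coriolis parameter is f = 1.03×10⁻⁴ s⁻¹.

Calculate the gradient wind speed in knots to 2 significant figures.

Around a low, centrifugal force acts outward with Coriolis, so pressure-gradient force balances both:
(1/ρ)|∂P/∂n| = fV + V²/R  →  V² + fR·V − fR·V_g = 0
With fR = 1.03×10⁻⁴ × 1574×10³ m = 162 m/s:
V = [−fR + √((fR)² + 4 fR V_g)]/2 = [−162 + √(162² + 4×162×9)]/2 = 8.55 m/s
Subgeostrophic (V < V_g = 9 m/s), as expected around a low.
Converting: 8.55 m/s × 1.944 = 17 knots

17 knots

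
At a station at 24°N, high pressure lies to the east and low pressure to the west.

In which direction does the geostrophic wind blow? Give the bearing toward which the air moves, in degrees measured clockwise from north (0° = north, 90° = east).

The pressure-gradient force points toward the west (bearing 270°).
Geostrophic balance: in the Northern Hemisphere the Coriolis force deflects motion to the right, so the geostrophic wind blows 90° to the right of the pressure-gradient force (low pressure on the left).
Rotating 270° by 90° clockwise gives 000° — the wind blows toward the north.

000°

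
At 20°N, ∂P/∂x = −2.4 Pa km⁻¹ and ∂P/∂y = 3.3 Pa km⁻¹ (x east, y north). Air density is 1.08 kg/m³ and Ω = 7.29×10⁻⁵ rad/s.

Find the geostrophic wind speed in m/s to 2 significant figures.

76 m/s

Coriolis parameter at 20°N:
f = 2Ω sin φ = 2 × 7.29×10⁻⁵ × sin 20° = 4.99×10⁻⁵ s⁻¹
Component geostrophic relations (x east, y north):
u_g = −(1/(fρ)) ∂P/∂y,  v_g = (1/(fρ)) ∂P/∂x
u_g = −(3.3×10⁻³)/(4.99×10⁻⁵ × 1.08) = −61.3 m/s;  v_g = (−2.4×10⁻³)/(4.99×10⁻⁵ × 1.08) = −44.6 m/s
|V_g| = √(u_g² + v_g²) = 75.8 m/s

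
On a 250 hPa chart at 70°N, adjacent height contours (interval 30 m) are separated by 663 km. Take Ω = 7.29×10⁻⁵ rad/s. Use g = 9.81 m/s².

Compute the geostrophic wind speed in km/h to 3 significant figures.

Coriolis parameter at 70°N:
f = 2Ω sin φ = 2 × 7.29×10⁻⁵ × sin 70° = 1.37×10⁻⁴ s⁻¹
Height gradient: |∂Z/∂n| = 30 m / 663000 m = 4.52×10⁻⁵
On a pressure surface, geostrophic balance gives V_g = (g/f)|∂Z/∂n|:
V_g = 9.81 × 4.52×10⁻⁵ / 1.37×10⁻⁴ = 3.24 m/s
Converting: 3.24 m/s × 3.6 = 11.7 km/h

11.7 km/h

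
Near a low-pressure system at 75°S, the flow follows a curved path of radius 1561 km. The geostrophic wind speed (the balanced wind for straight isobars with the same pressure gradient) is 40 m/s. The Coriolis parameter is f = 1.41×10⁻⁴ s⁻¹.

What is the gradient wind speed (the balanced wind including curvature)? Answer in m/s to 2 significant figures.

35 m/s

Around a low, centrifugal force acts outward with Coriolis, so pressure-gradient force balances both:
(1/ρ)|∂P/∂n| = fV + V²/R  →  V² + fR·V − fR·V_g = 0
With fR = 1.41×10⁻⁴ × 1561×10³ m = 220 m/s:
V = [−fR + √((fR)² + 4 fR V_g)]/2 = [−220 + √(220² + 4×220×40)]/2 = 34.6 m/s
Subgeostrophic (V < V_g = 40 m/s), as expected around a low.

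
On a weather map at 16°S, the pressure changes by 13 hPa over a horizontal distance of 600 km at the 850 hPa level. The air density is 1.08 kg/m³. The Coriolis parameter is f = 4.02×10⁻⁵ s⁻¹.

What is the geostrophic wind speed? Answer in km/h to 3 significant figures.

180 km/h

Pressure gradient: |∂P/∂n| = 1300 Pa / 600000 m = 2.17×10⁻³ Pa/m
Geostrophic balance (pressure-gradient force = Coriolis force):
V_g = (1/(fρ)) |∂P/∂n| = 2.17×10⁻³ / (4.02×10⁻⁵ × 1.08) = 49.9 m/s
Converting: 49.9 m/s × 3.6 = 180 km/h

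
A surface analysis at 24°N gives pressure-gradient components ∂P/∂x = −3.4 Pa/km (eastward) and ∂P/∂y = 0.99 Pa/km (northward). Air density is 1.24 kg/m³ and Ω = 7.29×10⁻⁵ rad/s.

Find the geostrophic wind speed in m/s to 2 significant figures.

Coriolis parameter at 24°N:
f = 2Ω sin φ = 2 × 7.29×10⁻⁵ × sin 24° = 5.93×10⁻⁵ s⁻¹
Component geostrophic relations (x east, y north):
u_g = −(1/(fρ)) ∂P/∂y,  v_g = (1/(fρ)) ∂P/∂x
u_g = −(0.99×10⁻³)/(5.93×10⁻⁵ × 1.24) = −13.5 m/s;  v_g = (−3.4×10⁻³)/(5.93×10⁻⁵ × 1.24) = −46.2 m/s
|V_g| = √(u_g² + v_g²) = 48.2 m/s

48 m/s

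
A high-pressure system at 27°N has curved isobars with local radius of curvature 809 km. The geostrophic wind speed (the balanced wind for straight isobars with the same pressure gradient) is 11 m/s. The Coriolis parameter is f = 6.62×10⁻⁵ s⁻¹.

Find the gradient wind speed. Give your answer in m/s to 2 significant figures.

15 m/s

Around a high, pressure-gradient force acts outward with centrifugal, so Coriolis balances both:
fV = (1/ρ)|∂P/∂n| + V²/R  →  V² − fR·V + fR·V_g = 0
With fR = 6.62×10⁻⁵ × 809×10³ m = 53.6 m/s:
V = [fR − √((fR)² − 4 fR V_g)]/2 = [53.6 − √(53.6² − 4×53.6×11)]/2 = 15.5 m/s
Supergeostrophic (V > V_g = 11 m/s), as expected around a high.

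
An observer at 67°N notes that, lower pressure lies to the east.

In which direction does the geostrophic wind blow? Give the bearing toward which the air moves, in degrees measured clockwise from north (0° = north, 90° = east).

The pressure-gradient force points toward the east (bearing 090°).
Geostrophic balance: in the Northern Hemisphere the Coriolis force deflects motion to the right, so the geostrophic wind blows 90° to the right of the pressure-gradient force (low pressure on the left).
Rotating 090° by 90° clockwise gives 180° — the wind blows toward the south.

180°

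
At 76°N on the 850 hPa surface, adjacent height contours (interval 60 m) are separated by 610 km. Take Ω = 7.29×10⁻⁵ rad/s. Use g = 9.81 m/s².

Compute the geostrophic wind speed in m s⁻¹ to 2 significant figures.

6.8 m s⁻¹

Coriolis parameter at 76°N:
f = 2Ω sin φ = 2 × 7.29×10⁻⁵ × sin 76° = 1.41×10⁻⁴ s⁻¹
Height gradient: |∂Z/∂n| = 60 m / 610000 m = 9.84×10⁻⁵
On a pressure surface, geostrophic balance gives V_g = (g/f)|∂Z/∂n|:
V_g = 9.81 × 9.84×10⁻⁵ / 1.41×10⁻⁴ = 6.82 m/s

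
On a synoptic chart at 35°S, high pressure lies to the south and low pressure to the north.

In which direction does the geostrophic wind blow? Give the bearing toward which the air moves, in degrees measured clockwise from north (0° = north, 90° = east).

270°

The pressure-gradient force points toward the north (bearing 000°).
Geostrophic balance: in the Southern Hemisphere the Coriolis force deflects motion to the left, so the geostrophic wind blows 90° to the left of the pressure-gradient force (low pressure on the right).
Rotating 000° by 90° counterclockwise gives 270° — the wind blows toward the west.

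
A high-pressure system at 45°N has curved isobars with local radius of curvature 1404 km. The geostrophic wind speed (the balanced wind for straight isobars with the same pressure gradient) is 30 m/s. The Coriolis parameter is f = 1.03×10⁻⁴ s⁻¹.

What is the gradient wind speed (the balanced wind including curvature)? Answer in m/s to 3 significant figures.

42.5 m/s

Around a high, pressure-gradient force acts outward with centrifugal, so Coriolis balances both:
fV = (1/ρ)|∂P/∂n| + V²/R  →  V² − fR·V + fR·V_g = 0
With fR = 1.03×10⁻⁴ × 1404×10³ m = 145 m/s:
V = [fR − √((fR)² − 4 fR V_g)]/2 = [145 − √(145² − 4×145×30)]/2 = 42.5 m/s
Supergeostrophic (V > V_g = 30 m/s), as expected around a high.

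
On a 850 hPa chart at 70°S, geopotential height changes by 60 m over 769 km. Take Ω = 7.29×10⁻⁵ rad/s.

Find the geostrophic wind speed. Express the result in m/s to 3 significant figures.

Coriolis parameter at 70°S:
f = 2Ω sin φ = 2 × 7.29×10⁻⁵ × sin 70° = 1.37×10⁻⁴ s⁻¹
Height gradient: |∂Z/∂n| = 60 m / 769000 m = 7.80×10⁻⁵
On a pressure surface, geostrophic balance gives V_g = (g/f)|∂Z/∂n|:
V_g = 9.81 × 7.80×10⁻⁵ / 1.37×10⁻⁴ = 5.59 m/s

5.59 m/s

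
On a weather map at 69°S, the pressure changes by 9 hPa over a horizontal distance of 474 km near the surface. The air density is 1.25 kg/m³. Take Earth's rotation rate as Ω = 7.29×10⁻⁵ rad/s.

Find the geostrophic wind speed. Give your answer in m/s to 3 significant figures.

11.2 m/s

Coriolis parameter at 69°S:
f = 2Ω sin φ = 2 × 7.29×10⁻⁵ × sin 69° = 1.36×10⁻⁴ s⁻¹
Pressure gradient: |∂P/∂n| = 900 Pa / 474000 m = 1.90×10⁻³ Pa/m
Geostrophic balance (pressure-gradient force = Coriolis force):
V_g = (1/(fρ)) |∂P/∂n| = 1.90×10⁻³ / (1.36×10⁻⁴ × 1.25) = 11.2 m/s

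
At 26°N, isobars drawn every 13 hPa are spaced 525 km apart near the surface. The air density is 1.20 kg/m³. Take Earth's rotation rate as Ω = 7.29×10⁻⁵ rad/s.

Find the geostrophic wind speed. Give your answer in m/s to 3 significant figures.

Coriolis parameter at 26°N:
f = 2Ω sin φ = 2 × 7.29×10⁻⁵ × sin 26° = 6.39×10⁻⁵ s⁻¹
Pressure gradient: |∂P/∂n| = 1300 Pa / 525000 m = 2.48×10⁻³ Pa/m
Geostrophic balance (pressure-gradient force = Coriolis force):
V_g = (1/(fρ)) |∂P/∂n| = 2.48×10⁻³ / (6.39×10⁻⁵ × 1.20) = 32.3 m/s

32.3 m/s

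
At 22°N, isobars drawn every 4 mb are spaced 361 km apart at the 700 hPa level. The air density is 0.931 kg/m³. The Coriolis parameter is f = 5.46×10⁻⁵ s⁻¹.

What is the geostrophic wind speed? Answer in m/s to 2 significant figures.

Pressure gradient: |∂P/∂n| = 400 Pa / 361000 m = 1.11×10⁻³ Pa/m
Geostrophic balance (pressure-gradient force = Coriolis force):
V_g = (1/(fρ)) |∂P/∂n| = 1.11×10⁻³ / (5.46×10⁻⁵ × 0.931) = 21.8 m/s

22 m/s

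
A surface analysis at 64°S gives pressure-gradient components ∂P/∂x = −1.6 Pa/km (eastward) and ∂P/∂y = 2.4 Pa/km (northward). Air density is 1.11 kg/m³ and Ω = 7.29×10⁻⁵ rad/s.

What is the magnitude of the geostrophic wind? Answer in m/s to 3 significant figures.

Coriolis parameter at 64°S:
f = 2Ω sin φ = 2 × 7.29×10⁻⁵ × sin 64° = 1.31×10⁻⁴ s⁻¹
In the Southern Hemisphere f is negative: f = −1.31×10⁻⁴ s⁻¹.
Component geostrophic relations (x east, y north):
u_g = −(1/(fρ)) ∂P/∂y,  v_g = (1/(fρ)) ∂P/∂x
u_g = −(2.4×10⁻³)/(−1.31×10⁻⁴ × 1.11) = 16.5 m/s;  v_g = (−1.6×10⁻³)/(−1.31×10⁻⁴ × 1.11) = 11.0 m/s
|V_g| = √(u_g² + v_g²) = 19.8 m/s

19.8 m/s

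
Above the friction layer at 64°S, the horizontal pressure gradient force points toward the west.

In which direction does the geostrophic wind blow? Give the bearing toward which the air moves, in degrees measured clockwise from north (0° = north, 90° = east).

The pressure-gradient force points toward the west (bearing 270°).
Geostrophic balance: in the Southern Hemisphere the Coriolis force deflects motion to the left, so the geostrophic wind blows 90° to the left of the pressure-gradient force (low pressure on the right).
Rotating 270° by 90° counterclockwise gives 180° — the wind blows toward the south.

180°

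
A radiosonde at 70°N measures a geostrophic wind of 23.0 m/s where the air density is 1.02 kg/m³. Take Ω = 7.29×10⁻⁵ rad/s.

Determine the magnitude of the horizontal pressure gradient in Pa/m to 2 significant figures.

Coriolis parameter at 70°N:
f = 2Ω sin φ = 2 × 7.29×10⁻⁵ × sin 70° = 1.37×10⁻⁴ s⁻¹
Geostrophic balance rearranged: |∂P/∂n| = f ρ V_g
|∂P/∂n| = 1.37×10⁻⁴ × 1.02 × 23.0 = 3.21×10⁻³ Pa/m

3.2×10⁻³ Pa/m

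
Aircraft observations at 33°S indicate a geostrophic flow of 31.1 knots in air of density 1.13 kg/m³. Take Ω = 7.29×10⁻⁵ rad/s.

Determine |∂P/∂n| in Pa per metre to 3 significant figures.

Coriolis parameter at 33°S:
f = 2Ω sin φ = 2 × 7.29×10⁻⁵ × sin 33° = 7.94×10⁻⁵ s⁻¹
Wind speed in SI: 31.1 knots = 16.0 m/s
Geostrophic balance rearranged: |∂P/∂n| = f ρ V_g
|∂P/∂n| = 7.94×10⁻⁵ × 1.13 × 16.0 = 1.44×10⁻³ Pa/m

1.44×10⁻³ Pa/m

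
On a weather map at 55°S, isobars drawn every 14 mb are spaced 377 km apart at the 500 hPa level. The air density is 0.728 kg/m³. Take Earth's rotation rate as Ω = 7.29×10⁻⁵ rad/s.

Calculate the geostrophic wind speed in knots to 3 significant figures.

83.0 knots

Coriolis parameter at 55°S:
f = 2Ω sin φ = 2 × 7.29×10⁻⁵ × sin 55° = 1.19×10⁻⁴ s⁻¹
Pressure gradient: |∂P/∂n| = 1400 Pa / 377000 m = 3.71×10⁻³ Pa/m
Geostrophic balance (pressure-gradient force = Coriolis force):
V_g = (1/(fρ)) |∂P/∂n| = 3.71×10⁻³ / (1.19×10⁻⁴ × 0.728) = 42.7 m/s
Converting: 42.7 m/s × 1.944 = 83.0 knots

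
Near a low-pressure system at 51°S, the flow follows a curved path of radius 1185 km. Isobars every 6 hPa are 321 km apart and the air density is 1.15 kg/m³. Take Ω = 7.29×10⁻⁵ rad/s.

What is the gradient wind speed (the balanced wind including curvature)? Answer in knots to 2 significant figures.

Coriolis parameter at 51°S:
f = 2Ω sin φ = 2 × 7.29×10⁻⁵ × sin 51° = 1.13×10⁻⁴ s⁻¹
Pressure gradient: |∂P/∂n| = 600 Pa / 321000 m = 1.87×10⁻³ Pa/m
Geostrophic speed: V_g = |∂P/∂n|/(fρ) = 1.87×10⁻³/(1.13×10⁻⁴ × 1.15) = 14.3 m/s
Around a low, centrifugal force acts outward with Coriolis, so pressure-gradient force balances both:
(1/ρ)|∂P/∂n| = fV + V²/R  →  V² + fR·V − fR·V_g = 0
With fR = 1.13×10⁻⁴ × 1185×10³ m = 134 m/s:
V = [−fR + √((fR)² + 4 fR V_g)]/2 = [−134 + √(134² + 4×134×14.3)]/2 = 13.1 m/s
Subgeostrophic (V < V_g = 14.3 m/s), as expected around a low.
Converting: 13.1 m/s × 1.944 = 25 knots

25 knots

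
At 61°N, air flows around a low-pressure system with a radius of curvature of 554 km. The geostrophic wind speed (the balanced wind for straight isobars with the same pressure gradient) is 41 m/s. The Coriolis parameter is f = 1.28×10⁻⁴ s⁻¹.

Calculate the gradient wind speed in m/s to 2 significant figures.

Around a low, centrifugal force acts outward with Coriolis, so pressure-gradient force balances both:
(1/ρ)|∂P/∂n| = fV + V²/R  →  V² + fR·V − fR·V_g = 0
With fR = 1.28×10⁻⁴ × 554×10³ m = 70.9 m/s:
V = [−fR + √((fR)² + 4 fR V_g)]/2 = [−70.9 + √(70.9² + 4×70.9×41)]/2 = 29.1 m/s
Subgeostrophic (V < V_g = 41 m/s), as expected around a low.

29 m/s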